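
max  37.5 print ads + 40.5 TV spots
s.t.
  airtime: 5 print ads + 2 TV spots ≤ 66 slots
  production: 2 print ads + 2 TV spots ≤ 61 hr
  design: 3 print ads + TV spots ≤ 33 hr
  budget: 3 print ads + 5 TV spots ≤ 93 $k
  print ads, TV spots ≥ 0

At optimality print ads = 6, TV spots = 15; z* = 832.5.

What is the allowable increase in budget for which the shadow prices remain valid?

Binding constraints: design, budget. The basis is B = [[3,1],[3,5]] with det 12.
Per unit increase in budget, x* moves by d = (-0.0833, 0.25).
The basis stays optimal until production becomes binding; allowable increase = 57 $k.

57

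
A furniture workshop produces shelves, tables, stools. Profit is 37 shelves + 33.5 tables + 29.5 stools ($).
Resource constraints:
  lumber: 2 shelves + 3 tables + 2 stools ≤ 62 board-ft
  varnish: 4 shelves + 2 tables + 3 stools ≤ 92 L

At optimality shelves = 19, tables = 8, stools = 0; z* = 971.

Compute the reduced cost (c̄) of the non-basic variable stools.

Both lumber and varnish are binding at x*.
The binding rows give the dual system: 2·y_lumber + 4·y_varnish = 37 and 3·y_lumber + 2·y_varnish = 33.5.
→ y_lumber = 7.5 and y_varnish = 5.5.
Reduced cost of stools: c₃ − yᵀa₃ = 29.5 − (7.5·2 + 5.5·3) = 29.5 − 31.5 = -2.

-2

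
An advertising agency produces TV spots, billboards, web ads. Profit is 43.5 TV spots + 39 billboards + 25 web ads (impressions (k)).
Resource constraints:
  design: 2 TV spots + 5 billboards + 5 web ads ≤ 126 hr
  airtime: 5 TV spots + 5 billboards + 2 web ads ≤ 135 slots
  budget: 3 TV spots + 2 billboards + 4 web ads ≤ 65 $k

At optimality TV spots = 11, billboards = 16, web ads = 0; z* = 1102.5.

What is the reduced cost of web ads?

-5

Check each constraint at x*: design 102/126 (slack 24); airtime 135/135 (tight); budget 65/65 (tight).
Slack constraints have shadow price 0 (complementary slackness).
From A_Bᵀ y = c: 5·y_airtime + 3·y_budget = 43.5; 5·y_airtime + 2·y_budget = 39.
Solving: y_airtime = 6, y_budget = 4.5.
Reduced cost of web ads: c₃ − yᵀa₃ = 25 − (6·2 + 4.5·4) = 25 − 30 = -5.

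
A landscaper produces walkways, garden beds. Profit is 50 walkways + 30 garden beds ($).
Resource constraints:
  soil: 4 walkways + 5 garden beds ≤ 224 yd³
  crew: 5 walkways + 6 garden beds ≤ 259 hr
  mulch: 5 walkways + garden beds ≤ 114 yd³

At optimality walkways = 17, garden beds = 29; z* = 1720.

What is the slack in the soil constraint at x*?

soil used = 4·17 + 5·29 = 213; slack = 224 − 213 = 11.

11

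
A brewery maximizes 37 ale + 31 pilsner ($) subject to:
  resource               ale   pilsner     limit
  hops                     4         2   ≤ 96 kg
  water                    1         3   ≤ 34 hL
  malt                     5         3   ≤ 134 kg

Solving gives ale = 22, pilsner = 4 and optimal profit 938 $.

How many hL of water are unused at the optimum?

0

water used = 1·22 + 3·4 = 34; slack = 34 − 34 = 0.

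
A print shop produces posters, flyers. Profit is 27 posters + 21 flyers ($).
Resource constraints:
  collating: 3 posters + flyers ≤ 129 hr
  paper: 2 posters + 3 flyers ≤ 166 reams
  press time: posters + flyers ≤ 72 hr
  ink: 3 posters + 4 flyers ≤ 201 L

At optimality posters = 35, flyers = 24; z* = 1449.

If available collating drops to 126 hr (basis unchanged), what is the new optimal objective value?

1434

Check each constraint at x*: collating 129/129 (tight); paper 142/166 (slack 24); press time 59/72 (slack 13); ink 201/201 (tight).
By complementary slackness, y = 0 for the non-binding constraints.
Dual feasibility on the basic columns requires 3·y_collating + 3·y_ink = 27, 1·y_collating + 4·y_ink = 21.
Solving: y_collating = 5, y_ink = 4.
Δz = y_collating·Δb = 5 × (-3) = -15, so new z* = 1449 − 15 = 1434.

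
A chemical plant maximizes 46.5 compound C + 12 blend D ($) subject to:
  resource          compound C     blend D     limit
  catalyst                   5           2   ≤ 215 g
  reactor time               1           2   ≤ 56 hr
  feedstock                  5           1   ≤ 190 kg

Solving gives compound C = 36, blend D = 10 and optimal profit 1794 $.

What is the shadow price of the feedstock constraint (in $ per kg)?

At the optimum: catalyst uses 200 of 215 (slack = 15); reactor time uses 56 of 56 (binding); feedstock uses 190 of 190 (binding).
Slack constraints have shadow price 0 (complementary slackness).
From A_Bᵀ y = c: 1·y_reactor time + 5·y_feedstock = 46.5; 2·y_reactor time + 1·y_feedstock = 12.
This yields shadow prices y_reactor time = 1.5, y_feedstock = 9.
Shadow price of feedstock = 9.

9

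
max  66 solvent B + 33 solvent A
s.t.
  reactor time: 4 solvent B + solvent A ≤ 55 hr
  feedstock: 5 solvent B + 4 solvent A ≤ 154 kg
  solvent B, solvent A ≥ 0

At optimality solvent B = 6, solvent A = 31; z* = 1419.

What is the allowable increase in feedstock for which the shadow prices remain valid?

66

Binding constraints: reactor time, feedstock. The basis is B = [[4,1],[5,4]] with det 11.
Per unit increase in feedstock, x* moves by d = (-0.0909, 0.3636).
The basis stays optimal until solvent B reaches 0; allowable increase = 66 kg.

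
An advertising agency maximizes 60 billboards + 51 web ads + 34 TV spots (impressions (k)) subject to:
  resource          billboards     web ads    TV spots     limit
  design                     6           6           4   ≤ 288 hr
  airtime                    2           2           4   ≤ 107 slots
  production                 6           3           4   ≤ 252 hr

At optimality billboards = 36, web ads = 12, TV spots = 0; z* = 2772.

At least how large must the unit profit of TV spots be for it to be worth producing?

40

Binding: design and production. Non-binding: airtime (11 unused).
Slack constraints have shadow price 0 (complementary slackness).
Dual feasibility on the basic columns requires 6·y_design + 6·y_production = 60, 6·y_design + 3·y_production = 51.
This yields shadow prices y_design = 7, y_production = 3.
TV spots enters the basis when its profit ≥ yᵀa₃ = 7·4 + 3·4 = 40.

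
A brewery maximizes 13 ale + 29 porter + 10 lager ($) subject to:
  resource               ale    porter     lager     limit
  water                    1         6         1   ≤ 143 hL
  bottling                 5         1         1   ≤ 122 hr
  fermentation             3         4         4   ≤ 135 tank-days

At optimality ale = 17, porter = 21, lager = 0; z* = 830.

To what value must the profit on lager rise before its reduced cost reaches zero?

At the optimum: water uses 143 of 143 (binding); bottling uses 106 of 122 (slack = 16); fermentation uses 135 of 135 (binding).
By complementary slackness, y = 0 for the non-binding constraint.
From A_Bᵀ y = c: 1·y_water + 3·y_fermentation = 13; 6·y_water + 4·y_fermentation = 29.
→ y_water = 2.5 and y_fermentation = 3.5.
lager enters the basis when its profit ≥ yᵀa₃ = 2.5·1 + 3.5·4 = 16.5.

16.5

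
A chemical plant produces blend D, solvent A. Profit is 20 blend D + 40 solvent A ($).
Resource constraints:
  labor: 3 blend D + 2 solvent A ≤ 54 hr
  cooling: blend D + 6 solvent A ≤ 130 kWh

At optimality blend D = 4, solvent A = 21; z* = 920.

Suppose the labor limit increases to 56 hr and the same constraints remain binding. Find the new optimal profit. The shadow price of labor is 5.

930

Δb = 2, so new z* = 920 + (5)·(2) = 920 + 10 = 930.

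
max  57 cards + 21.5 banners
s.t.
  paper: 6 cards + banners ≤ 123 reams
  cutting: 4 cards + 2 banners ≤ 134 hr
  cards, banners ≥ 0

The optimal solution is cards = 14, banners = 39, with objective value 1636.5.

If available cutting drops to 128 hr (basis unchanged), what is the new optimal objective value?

1582.5

Both paper and cutting are binding at x*.
Dual feasibility on the basic columns requires 6·y_paper + 4·y_cutting = 57, 1·y_paper + 2·y_cutting = 21.5.
Solving: y_paper = 3.5, y_cutting = 9.
Δz = y_cutting·Δb = 9 × (-6) = -54, so new z* = 1636.5 − 54 = 1582.5.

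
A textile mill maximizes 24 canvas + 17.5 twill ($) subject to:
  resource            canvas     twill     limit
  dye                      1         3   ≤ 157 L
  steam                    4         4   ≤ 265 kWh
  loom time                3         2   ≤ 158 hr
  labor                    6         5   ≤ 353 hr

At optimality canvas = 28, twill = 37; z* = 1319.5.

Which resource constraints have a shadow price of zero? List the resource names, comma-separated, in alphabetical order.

dye, steam

dye: 139/157 (slack 18)
steam: 260/265 (slack 5)
loom time: 158/158 (binding)
labor: 353/353 (binding)
By complementary slackness, a constraint with positive slack has shadow price 0 → dye, steam.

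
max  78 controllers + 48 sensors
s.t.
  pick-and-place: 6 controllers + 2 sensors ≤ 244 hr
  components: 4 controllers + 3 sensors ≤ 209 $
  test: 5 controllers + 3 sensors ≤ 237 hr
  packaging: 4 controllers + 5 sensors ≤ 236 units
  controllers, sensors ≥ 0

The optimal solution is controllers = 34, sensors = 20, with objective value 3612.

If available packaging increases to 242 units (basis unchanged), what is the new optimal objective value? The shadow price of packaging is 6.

3648

Δb = 6, so new z* = 3612 + (6)·(6) = 3612 + 36 = 3648.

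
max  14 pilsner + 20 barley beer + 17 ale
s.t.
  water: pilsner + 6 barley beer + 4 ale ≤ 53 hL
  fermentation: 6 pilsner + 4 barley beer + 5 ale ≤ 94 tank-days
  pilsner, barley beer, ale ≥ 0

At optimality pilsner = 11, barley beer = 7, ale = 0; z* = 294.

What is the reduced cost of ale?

-1

Both water and fermentation are binding at x*.
The binding rows give the dual system: 1·y_water + 6·y_fermentation = 14 and 6·y_water + 4·y_fermentation = 20.
→ y_water = 2 and y_fermentation = 2.
Reduced cost of ale: c₃ − yᵀa₃ = 17 − (2·4 + 2·5) = 17 − 18 = -1.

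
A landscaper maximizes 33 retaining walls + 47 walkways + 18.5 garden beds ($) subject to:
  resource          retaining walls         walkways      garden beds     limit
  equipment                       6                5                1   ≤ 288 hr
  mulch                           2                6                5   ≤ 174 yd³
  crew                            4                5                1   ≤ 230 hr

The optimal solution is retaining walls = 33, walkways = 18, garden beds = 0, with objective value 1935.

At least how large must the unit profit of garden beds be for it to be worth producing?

26.5

At the optimum: equipment uses 288 of 288 (binding); mulch uses 174 of 174 (binding); crew uses 222 of 230 (slack = 8).
Since crew is not tight, its dual is 0.
The binding rows give the dual system: 6·y_equipment + 2·y_mulch = 33 and 5·y_equipment + 6·y_mulch = 47.
This yields shadow prices y_equipment = 4, y_mulch = 4.5.
garden beds enters the basis when its profit ≥ yᵀa₃ = 4·1 + 4.5·5 = 26.5.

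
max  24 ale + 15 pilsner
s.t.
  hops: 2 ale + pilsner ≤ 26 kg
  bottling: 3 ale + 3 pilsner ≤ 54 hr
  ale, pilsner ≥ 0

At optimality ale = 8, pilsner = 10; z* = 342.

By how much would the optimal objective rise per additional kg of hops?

Both hops and bottling are binding at x*.
From A_Bᵀ y = c: 2·y_hops + 3·y_bottling = 24; 1·y_hops + 3·y_bottling = 15.
→ y_hops = 9 and y_bottling = 2.
Shadow price of hops = 9.

9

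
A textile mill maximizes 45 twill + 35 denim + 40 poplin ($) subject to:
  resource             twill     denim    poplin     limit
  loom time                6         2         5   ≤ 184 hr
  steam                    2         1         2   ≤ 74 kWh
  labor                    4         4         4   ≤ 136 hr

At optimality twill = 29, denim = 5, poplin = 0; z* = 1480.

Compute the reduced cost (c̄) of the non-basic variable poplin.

-2.5

Binding: loom time and labor. Non-binding: steam (11 unused).
Slack constraints have shadow price 0 (complementary slackness).
The binding rows give the dual system: 6·y_loom time + 4·y_labor = 45 and 2·y_loom time + 4·y_labor = 35.
Solving: y_loom time = 2.5, y_labor = 7.5.
Reduced cost of poplin: c₃ − yᵀa₃ = 40 − (2.5·5 + 7.5·4) = 40 − 42.5 = -2.5.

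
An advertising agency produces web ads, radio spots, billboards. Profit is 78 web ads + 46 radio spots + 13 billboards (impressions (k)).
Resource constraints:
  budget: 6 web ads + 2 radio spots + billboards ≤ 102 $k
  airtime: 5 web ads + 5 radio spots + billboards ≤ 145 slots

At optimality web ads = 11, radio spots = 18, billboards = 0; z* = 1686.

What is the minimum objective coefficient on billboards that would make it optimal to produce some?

Both budget and airtime are binding at x*.
Dual feasibility on the basic columns requires 6·y_budget + 5·y_airtime = 78, 2·y_budget + 5·y_airtime = 46.
This yields shadow prices y_budget = 8, y_airtime = 6.
billboards enters the basis when its profit ≥ yᵀa₃ = 8·1 + 6·1 = 14.

14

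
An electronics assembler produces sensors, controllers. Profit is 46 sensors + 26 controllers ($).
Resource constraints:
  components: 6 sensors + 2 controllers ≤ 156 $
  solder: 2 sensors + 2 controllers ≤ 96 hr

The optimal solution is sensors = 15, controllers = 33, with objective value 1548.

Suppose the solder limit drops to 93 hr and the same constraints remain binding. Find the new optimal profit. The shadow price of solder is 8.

Δb = -3, so new z* = 1548 + (8)·(-3) = 1548 − 24 = 1524.

1524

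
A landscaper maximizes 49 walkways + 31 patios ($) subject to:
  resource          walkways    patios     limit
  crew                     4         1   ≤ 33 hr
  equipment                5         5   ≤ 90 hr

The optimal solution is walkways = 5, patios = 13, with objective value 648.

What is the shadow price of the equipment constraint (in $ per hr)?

At the optimum: crew uses 33 of 33 (binding); equipment uses 90 of 90 (binding).
Dual feasibility on the basic columns requires 4·y_crew + 5·y_equipment = 49, 1·y_crew + 5·y_equipment = 31.
This yields shadow prices y_crew = 6, y_equipment = 5.
Shadow price of equipment = 5.

5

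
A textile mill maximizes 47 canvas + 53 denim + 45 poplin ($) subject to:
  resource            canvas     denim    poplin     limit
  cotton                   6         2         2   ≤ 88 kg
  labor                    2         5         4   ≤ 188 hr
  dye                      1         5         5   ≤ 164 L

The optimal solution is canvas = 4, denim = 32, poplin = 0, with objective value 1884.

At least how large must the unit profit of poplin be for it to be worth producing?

Check each constraint at x*: cotton 88/88 (tight); labor 168/188 (slack 20); dye 164/164 (tight).
Slack constraints have shadow price 0 (complementary slackness).
From A_Bᵀ y = c: 6·y_cotton + 1·y_dye = 47; 2·y_cotton + 5·y_dye = 53.
This yields shadow prices y_cotton = 6.5, y_dye = 8.
poplin enters the basis when its profit ≥ yᵀa₃ = 6.5·2 + 8·5 = 53.

53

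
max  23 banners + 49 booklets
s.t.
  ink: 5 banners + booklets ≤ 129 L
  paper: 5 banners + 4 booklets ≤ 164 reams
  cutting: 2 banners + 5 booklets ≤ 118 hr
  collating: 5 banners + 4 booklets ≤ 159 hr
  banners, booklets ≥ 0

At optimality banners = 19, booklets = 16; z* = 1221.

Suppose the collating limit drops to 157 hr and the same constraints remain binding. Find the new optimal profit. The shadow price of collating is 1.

Δb = -2, so new z* = 1221 + (1)·(-2) = 1221 − 2 = 1219.

1219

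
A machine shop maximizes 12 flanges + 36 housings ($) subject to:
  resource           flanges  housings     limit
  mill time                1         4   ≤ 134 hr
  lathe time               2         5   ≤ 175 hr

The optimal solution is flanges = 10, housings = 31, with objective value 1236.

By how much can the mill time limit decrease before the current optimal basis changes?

Binding constraints: mill time, lathe time. The basis is B = [[1,4],[2,5]] with det -3.
Per unit decrease in mill time, x* moves by d = (1.6667, -0.6667).
The basis stays optimal until housings reaches 0; allowable decrease = 46.5 hr.

46.5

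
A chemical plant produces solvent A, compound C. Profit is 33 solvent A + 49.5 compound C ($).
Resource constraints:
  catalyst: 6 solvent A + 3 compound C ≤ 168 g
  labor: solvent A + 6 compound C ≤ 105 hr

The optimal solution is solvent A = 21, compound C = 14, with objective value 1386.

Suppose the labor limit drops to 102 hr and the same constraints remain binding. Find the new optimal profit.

1368

Check each constraint at x*: catalyst 168/168 (tight); labor 105/105 (tight).
From A_Bᵀ y = c: 6·y_catalyst + 1·y_labor = 33; 3·y_catalyst + 6·y_labor = 49.5.
→ y_catalyst = 4.5 and y_labor = 6.
Δz = y_labor·Δb = 6 × (-3) = -18, so new z* = 1386 − 18 = 1368.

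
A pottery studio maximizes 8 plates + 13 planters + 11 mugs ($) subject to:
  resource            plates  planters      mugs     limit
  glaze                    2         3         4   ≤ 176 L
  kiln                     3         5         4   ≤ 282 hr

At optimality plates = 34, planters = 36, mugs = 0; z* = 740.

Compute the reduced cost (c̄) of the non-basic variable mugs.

-1

Both glaze and kiln are binding at x*.
Dual feasibility on the basic columns requires 2·y_glaze + 3·y_kiln = 8, 3·y_glaze + 5·y_kiln = 13.
This yields shadow prices y_glaze = 1, y_kiln = 2.
Reduced cost of mugs: c₃ − yᵀa₃ = 11 − (1·4 + 2·4) = 11 − 12 = -1.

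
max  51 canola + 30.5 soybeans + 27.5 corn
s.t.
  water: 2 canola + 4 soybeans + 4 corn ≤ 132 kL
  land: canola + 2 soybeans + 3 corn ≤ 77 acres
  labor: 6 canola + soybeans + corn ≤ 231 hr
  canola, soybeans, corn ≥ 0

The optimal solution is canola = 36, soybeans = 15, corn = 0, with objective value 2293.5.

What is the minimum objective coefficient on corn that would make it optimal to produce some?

30.5

Binding: water and labor. Non-binding: land (11 unused).
Slack constraints have shadow price 0 (complementary slackness).
The binding rows give the dual system: 2·y_water + 6·y_labor = 51 and 4·y_water + 1·y_labor = 30.5.
→ y_water = 6 and y_labor = 6.5.
corn enters the basis when its profit ≥ yᵀa₃ = 6·4 + 6.5·1 = 30.5.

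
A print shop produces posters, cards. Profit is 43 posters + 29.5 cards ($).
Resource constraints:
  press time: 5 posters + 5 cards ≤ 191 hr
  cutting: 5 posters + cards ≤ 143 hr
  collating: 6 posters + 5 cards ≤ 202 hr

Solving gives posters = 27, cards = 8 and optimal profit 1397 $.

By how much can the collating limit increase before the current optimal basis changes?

Binding constraints: cutting, collating. The basis is B = [[5,1],[6,5]] with det 19.
Per unit increase in collating, x* moves by d = (-0.0526, 0.2632).
The basis stays optimal until press time becomes binding; allowable increase = 15.2 hr.

15.2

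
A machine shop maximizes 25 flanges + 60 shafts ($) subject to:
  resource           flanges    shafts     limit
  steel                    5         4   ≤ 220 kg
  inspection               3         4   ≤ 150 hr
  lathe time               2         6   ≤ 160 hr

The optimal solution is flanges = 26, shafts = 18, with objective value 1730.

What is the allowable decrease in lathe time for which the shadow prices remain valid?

Binding constraints: inspection, lathe time. The basis is B = [[3,4],[2,6]] with det 10.
Per unit decrease in lathe time, x* moves by d = (0.4, -0.3).
The basis stays optimal until steel becomes binding; allowable decrease = 22.5 hr.

22.5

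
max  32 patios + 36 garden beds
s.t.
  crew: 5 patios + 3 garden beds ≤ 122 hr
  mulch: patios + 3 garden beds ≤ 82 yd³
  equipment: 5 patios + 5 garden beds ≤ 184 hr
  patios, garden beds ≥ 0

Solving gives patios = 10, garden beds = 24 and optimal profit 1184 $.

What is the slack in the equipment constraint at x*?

equipment used = 5·10 + 5·24 = 170; slack = 184 − 170 = 14.

14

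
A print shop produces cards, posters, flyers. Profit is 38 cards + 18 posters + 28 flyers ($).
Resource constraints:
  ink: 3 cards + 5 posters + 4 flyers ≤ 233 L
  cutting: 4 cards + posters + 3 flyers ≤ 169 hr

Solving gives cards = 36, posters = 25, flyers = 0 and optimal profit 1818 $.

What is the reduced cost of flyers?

Both ink and cutting are binding at x*.
From A_Bᵀ y = c: 3·y_ink + 4·y_cutting = 38; 5·y_ink + 1·y_cutting = 18.
This yields shadow prices y_ink = 2, y_cutting = 8.
Reduced cost of flyers: c₃ − yᵀa₃ = 28 − (2·4 + 8·3) = 28 − 32 = -4.

-4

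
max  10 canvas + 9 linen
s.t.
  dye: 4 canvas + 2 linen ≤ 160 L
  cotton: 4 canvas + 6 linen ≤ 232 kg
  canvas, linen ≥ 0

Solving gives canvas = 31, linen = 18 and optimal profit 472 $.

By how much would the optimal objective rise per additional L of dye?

Both dye and cotton are binding at x*.
The binding rows give the dual system: 4·y_dye + 4·y_cotton = 10 and 2·y_dye + 6·y_cotton = 9.
This yields shadow prices y_dye = 1.5, y_cotton = 1.
Shadow price of dye = 1.5.

1.5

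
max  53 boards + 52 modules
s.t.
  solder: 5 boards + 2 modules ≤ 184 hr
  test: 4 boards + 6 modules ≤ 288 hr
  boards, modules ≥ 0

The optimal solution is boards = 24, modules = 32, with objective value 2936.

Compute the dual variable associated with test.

7

Both solder and test are binding at x*.
From A_Bᵀ y = c: 5·y_solder + 4·y_test = 53; 2·y_solder + 6·y_test = 52.
This yields shadow prices y_solder = 5, y_test = 7.
Shadow price of test = 7.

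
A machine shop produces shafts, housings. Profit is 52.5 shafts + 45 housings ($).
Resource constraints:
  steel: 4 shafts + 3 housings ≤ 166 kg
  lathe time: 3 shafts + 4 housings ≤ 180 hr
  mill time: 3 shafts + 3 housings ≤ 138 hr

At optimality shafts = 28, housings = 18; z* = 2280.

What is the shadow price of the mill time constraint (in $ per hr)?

Check each constraint at x*: steel 166/166 (tight); lathe time 156/180 (slack 24); mill time 138/138 (tight).
Since lathe time is not tight, its dual is 0.
Dual feasibility on the basic columns requires 4·y_steel + 3·y_mill time = 52.5, 3·y_steel + 3·y_mill time = 45.
This yields shadow prices y_steel = 7.5, y_mill time = 7.5.
Shadow price of mill time = 7.5.

7.5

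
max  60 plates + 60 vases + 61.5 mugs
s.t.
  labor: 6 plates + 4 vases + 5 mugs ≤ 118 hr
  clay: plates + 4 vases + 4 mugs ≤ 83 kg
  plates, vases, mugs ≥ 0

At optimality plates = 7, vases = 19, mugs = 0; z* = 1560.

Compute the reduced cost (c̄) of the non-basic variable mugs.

At the optimum: labor uses 118 of 118 (binding); clay uses 83 of 83 (binding).
Dual feasibility on the basic columns requires 6·y_labor + 1·y_clay = 60, 4·y_labor + 4·y_clay = 60.
→ y_labor = 9 and y_clay = 6.
Reduced cost of mugs: c₃ − yᵀa₃ = 61.5 − (9·5 + 6·4) = 61.5 − 69 = -7.5.

-7.5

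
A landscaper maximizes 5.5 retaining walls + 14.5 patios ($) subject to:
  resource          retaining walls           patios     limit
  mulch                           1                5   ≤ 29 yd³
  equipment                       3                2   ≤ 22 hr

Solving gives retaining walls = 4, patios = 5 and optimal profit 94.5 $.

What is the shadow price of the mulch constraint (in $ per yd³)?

2.5

Both mulch and equipment are binding at x*.
Dual feasibility on the basic columns requires 1·y_mulch + 3·y_equipment = 5.5, 5·y_mulch + 2·y_equipment = 14.5.
Solving: y_mulch = 2.5, y_equipment = 1.
Shadow price of mulch = 2.5.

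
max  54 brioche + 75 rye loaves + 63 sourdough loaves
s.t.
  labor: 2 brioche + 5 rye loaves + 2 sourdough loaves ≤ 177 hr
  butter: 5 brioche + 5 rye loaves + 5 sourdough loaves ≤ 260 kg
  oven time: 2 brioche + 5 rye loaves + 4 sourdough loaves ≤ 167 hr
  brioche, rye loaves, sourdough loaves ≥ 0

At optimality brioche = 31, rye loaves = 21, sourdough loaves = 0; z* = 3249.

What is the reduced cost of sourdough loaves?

-5

Binding: butter and oven time. Non-binding: labor (10 unused).
By complementary slackness, y = 0 for the non-binding constraint.
From A_Bᵀ y = c: 5·y_butter + 2·y_oven time = 54; 5·y_butter + 5·y_oven time = 75.
→ y_butter = 8 and y_oven time = 7.
Reduced cost of sourdough loaves: c₃ − yᵀa₃ = 63 − (8·5 + 7·4) = 63 − 68 = -5.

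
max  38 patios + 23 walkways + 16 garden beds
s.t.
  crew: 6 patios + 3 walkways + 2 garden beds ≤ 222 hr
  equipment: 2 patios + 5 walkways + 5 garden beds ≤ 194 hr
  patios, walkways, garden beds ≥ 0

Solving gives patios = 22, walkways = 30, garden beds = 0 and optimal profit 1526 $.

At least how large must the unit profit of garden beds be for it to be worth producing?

Both crew and equipment are binding at x*.
From A_Bᵀ y = c: 6·y_crew + 2·y_equipment = 38; 3·y_crew + 5·y_equipment = 23.
This yields shadow prices y_crew = 6, y_equipment = 1.
garden beds enters the basis when its profit ≥ yᵀa₃ = 6·2 + 1·5 = 17.

17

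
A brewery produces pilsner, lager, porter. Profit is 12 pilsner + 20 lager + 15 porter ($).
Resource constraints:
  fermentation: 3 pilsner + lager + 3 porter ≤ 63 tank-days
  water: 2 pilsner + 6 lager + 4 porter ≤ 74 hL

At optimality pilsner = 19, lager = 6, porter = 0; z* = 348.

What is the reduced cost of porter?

At the optimum: fermentation uses 63 of 63 (binding); water uses 74 of 74 (binding).
From A_Bᵀ y = c: 3·y_fermentation + 2·y_water = 12; 1·y_fermentation + 6·y_water = 20.
This yields shadow prices y_fermentation = 2, y_water = 3.
Reduced cost of porter: c₃ − yᵀa₃ = 15 − (2·3 + 3·4) = 15 − 18 = -3.

-3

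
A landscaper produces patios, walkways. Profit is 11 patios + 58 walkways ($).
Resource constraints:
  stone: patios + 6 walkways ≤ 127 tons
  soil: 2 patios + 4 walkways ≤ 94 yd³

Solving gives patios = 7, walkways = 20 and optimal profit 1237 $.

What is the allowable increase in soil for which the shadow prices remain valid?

160

Binding constraints: stone, soil. The basis is B = [[1,6],[2,4]] with det -8.
Per unit increase in soil, x* moves by d = (0.75, -0.125).
The basis stays optimal until walkways reaches 0; allowable increase = 160 yd³.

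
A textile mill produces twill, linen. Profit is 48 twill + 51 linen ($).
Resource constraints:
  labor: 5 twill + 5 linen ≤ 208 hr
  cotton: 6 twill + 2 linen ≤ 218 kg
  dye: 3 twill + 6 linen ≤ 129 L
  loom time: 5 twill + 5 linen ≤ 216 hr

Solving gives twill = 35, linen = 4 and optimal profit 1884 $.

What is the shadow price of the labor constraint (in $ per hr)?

At the optimum: labor uses 195 of 208 (slack = 13); cotton uses 218 of 218 (binding); dye uses 129 of 129 (binding); loom time uses 195 of 216 (slack = 21).
Slack constraints have shadow price 0 (complementary slackness).
The binding rows give the dual system: 6·y_cotton + 3·y_dye = 48 and 2·y_cotton + 6·y_dye = 51.
This yields shadow prices y_cotton = 4.5, y_dye = 7.
Shadow price of labor = 0.

0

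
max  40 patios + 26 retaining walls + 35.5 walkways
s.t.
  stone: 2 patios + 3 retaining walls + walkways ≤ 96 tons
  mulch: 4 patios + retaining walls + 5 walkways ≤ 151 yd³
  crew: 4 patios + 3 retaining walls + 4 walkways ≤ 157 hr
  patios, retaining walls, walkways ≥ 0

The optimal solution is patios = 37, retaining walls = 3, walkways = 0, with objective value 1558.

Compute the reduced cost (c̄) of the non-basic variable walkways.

Check each constraint at x*: stone 83/96 (slack 13); mulch 151/151 (tight); crew 157/157 (tight).
Since stone is not tight, its dual is 0.
Dual feasibility on the basic columns requires 4·y_mulch + 4·y_crew = 40, 1·y_mulch + 3·y_crew = 26.
Solving: y_mulch = 2, y_crew = 8.
Reduced cost of walkways: c₃ − yᵀa₃ = 35.5 − (2·5 + 8·4) = 35.5 − 42 = -6.5.

-6.5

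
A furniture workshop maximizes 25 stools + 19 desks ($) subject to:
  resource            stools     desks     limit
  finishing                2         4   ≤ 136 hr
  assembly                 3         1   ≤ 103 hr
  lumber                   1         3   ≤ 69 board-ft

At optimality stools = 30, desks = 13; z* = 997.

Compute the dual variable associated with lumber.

4

At the optimum: finishing uses 112 of 136 (slack = 24); assembly uses 103 of 103 (binding); lumber uses 69 of 69 (binding).
Slack constraints have shadow price 0 (complementary slackness).
From A_Bᵀ y = c: 3·y_assembly + 1·y_lumber = 25; 1·y_assembly + 3·y_lumber = 19.
Solving: y_assembly = 7, y_lumber = 4.
Shadow price of lumber = 4.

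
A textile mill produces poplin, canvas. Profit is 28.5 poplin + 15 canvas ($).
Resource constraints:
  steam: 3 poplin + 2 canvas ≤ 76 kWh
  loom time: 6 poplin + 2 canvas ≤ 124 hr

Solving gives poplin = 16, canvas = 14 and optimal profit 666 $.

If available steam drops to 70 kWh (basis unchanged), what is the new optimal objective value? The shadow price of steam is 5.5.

Δb = -6, so new z* = 666 + (5.5)·(-6) = 666 − 33 = 633.

633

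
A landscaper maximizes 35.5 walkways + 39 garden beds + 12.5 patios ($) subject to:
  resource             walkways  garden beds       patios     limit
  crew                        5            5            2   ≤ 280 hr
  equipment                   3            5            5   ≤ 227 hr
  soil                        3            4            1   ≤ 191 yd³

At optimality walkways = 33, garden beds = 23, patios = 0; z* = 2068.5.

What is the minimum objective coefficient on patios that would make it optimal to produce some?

13.5

At the optimum: crew uses 280 of 280 (binding); equipment uses 214 of 227 (slack = 13); soil uses 191 of 191 (binding).
Since equipment is not tight, its dual is 0.
The binding rows give the dual system: 5·y_crew + 3·y_soil = 35.5 and 5·y_crew + 4·y_soil = 39.
Solving: y_crew = 5, y_soil = 3.5.
patios enters the basis when its profit ≥ yᵀa₃ = 5·2 + 3.5·1 = 13.5.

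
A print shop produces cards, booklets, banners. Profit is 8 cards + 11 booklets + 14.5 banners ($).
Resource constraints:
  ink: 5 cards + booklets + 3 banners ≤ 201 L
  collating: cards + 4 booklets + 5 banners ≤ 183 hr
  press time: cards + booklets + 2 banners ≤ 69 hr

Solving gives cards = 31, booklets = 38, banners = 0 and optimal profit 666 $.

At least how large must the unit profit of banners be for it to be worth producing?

19

Binding: collating and press time. Non-binding: ink (8 unused).
By complementary slackness, y = 0 for the non-binding constraint.
Dual feasibility on the basic columns requires 1·y_collating + 1·y_press time = 8, 4·y_collating + 1·y_press time = 11.
Solving: y_collating = 1, y_press time = 7.
banners enters the basis when its profit ≥ yᵀa₃ = 1·5 + 7·2 = 19.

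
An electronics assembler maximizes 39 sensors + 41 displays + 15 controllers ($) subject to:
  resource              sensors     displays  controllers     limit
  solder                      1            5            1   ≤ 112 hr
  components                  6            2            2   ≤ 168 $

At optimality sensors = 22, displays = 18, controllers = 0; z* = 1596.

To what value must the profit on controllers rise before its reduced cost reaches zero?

17

At the optimum: solder uses 112 of 112 (binding); components uses 168 of 168 (binding).
Dual feasibility on the basic columns requires 1·y_solder + 6·y_components = 39, 5·y_solder + 2·y_components = 41.
→ y_solder = 6 and y_components = 5.5.
controllers enters the basis when its profit ≥ yᵀa₃ = 6·1 + 5.5·2 = 17.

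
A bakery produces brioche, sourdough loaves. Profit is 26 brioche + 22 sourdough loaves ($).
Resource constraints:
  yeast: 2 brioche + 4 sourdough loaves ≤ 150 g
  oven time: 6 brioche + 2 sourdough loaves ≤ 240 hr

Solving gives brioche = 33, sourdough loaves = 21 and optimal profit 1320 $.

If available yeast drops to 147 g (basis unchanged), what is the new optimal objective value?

1308

Check each constraint at x*: yeast 150/150 (tight); oven time 240/240 (tight).
From A_Bᵀ y = c: 2·y_yeast + 6·y_oven time = 26; 4·y_yeast + 2·y_oven time = 22.
This yields shadow prices y_yeast = 4, y_oven time = 3.
Δz = y_yeast·Δb = 4 × (-3) = -12, so new z* = 1320 − 12 = 1308.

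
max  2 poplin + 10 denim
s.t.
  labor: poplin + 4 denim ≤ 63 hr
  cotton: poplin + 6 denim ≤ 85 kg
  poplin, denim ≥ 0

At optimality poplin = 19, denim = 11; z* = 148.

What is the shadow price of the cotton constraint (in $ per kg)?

1

Check each constraint at x*: labor 63/63 (tight); cotton 85/85 (tight).
Dual feasibility on the basic columns requires 1·y_labor + 1·y_cotton = 2, 4·y_labor + 6·y_cotton = 10.
Solving: y_labor = 1, y_cotton = 1.
Shadow price of cotton = 1.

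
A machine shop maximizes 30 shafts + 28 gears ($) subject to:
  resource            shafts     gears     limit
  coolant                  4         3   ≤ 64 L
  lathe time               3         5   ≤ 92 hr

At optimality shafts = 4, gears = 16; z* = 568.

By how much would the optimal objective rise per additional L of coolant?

Both coolant and lathe time are binding at x*.
From A_Bᵀ y = c: 4·y_coolant + 3·y_lathe time = 30; 3·y_coolant + 5·y_lathe time = 28.
→ y_coolant = 6 and y_lathe time = 2.
Shadow price of coolant = 6.

6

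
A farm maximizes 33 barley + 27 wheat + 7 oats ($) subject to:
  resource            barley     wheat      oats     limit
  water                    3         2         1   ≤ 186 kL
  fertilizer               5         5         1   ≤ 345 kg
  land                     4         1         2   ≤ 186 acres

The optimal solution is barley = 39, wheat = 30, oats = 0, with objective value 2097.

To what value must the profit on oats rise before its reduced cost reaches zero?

9

Binding: fertilizer and land. Non-binding: water (9 unused).
Slack constraints have shadow price 0 (complementary slackness).
Dual feasibility on the basic columns requires 5·y_fertilizer + 4·y_land = 33, 5·y_fertilizer + 1·y_land = 27.
This yields shadow prices y_fertilizer = 5, y_land = 2.
oats enters the basis when its profit ≥ yᵀa₃ = 5·1 + 2·2 = 9.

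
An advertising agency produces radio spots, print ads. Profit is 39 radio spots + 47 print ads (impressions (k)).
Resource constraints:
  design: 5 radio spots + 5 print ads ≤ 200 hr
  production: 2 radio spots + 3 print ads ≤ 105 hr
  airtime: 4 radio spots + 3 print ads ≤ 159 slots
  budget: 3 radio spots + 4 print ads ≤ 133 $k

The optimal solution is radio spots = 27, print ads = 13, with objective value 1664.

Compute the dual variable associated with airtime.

At the optimum: design uses 200 of 200 (binding); production uses 93 of 105 (slack = 12); airtime uses 147 of 159 (slack = 12); budget uses 133 of 133 (binding).
Slack constraints have shadow price 0 (complementary slackness).
The binding rows give the dual system: 5·y_design + 3·y_budget = 39 and 5·y_design + 4·y_budget = 47.
→ y_design = 3 and y_budget = 8.
Shadow price of airtime = 0.

0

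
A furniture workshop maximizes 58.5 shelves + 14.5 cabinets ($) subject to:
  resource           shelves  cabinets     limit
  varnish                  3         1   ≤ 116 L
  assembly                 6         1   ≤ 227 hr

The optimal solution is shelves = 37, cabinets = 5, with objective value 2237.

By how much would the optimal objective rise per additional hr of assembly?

At the optimum: varnish uses 116 of 116 (binding); assembly uses 227 of 227 (binding).
Dual feasibility on the basic columns requires 3·y_varnish + 6·y_assembly = 58.5, 1·y_varnish + 1·y_assembly = 14.5.
This yields shadow prices y_varnish = 9.5, y_assembly = 5.
Shadow price of assembly = 5.

5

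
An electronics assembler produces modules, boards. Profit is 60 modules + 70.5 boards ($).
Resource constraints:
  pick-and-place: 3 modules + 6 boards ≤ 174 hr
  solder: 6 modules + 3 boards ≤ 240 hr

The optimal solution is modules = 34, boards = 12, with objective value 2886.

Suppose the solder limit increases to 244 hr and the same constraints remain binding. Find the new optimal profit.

2908

At the optimum: pick-and-place uses 174 of 174 (binding); solder uses 240 of 240 (binding).
From A_Bᵀ y = c: 3·y_pick-and-place + 6·y_solder = 60; 6·y_pick-and-place + 3·y_solder = 70.5.
→ y_pick-and-place = 9 and y_solder = 5.5.
Δz = y_solder·Δb = 5.5 × (4) = 22, so new z* = 2886 + 22 = 2908.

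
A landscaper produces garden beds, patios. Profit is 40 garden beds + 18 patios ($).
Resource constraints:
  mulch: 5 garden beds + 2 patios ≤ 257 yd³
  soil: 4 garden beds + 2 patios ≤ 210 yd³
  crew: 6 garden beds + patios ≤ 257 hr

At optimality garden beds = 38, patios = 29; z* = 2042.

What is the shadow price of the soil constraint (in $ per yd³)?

Binding: soil and crew. Non-binding: mulch (9 unused).
Since mulch is not tight, its dual is 0.
The binding rows give the dual system: 4·y_soil + 6·y_crew = 40 and 2·y_soil + 1·y_crew = 18.
→ y_soil = 8.5 and y_crew = 1.
Shadow price of soil = 8.5.

8.5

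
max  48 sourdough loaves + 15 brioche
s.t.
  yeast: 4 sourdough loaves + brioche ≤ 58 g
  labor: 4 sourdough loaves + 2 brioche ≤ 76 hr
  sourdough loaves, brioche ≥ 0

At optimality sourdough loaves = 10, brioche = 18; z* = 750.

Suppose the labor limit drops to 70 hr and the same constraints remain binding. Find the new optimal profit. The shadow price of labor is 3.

Δb = -6, so new z* = 750 + (3)·(-6) = 750 − 18 = 732.

732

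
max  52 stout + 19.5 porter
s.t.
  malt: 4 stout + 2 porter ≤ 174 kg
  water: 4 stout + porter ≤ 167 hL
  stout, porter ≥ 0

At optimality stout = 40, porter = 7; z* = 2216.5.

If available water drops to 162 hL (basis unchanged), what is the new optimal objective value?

Both malt and water are binding at x*.
Dual feasibility on the basic columns requires 4·y_malt + 4·y_water = 52, 2·y_malt + 1·y_water = 19.5.
→ y_malt = 6.5 and y_water = 6.5.
Δz = y_water·Δb = 6.5 × (-5) = -32.5, so new z* = 2216.5 − 32.5 = 2184.

2184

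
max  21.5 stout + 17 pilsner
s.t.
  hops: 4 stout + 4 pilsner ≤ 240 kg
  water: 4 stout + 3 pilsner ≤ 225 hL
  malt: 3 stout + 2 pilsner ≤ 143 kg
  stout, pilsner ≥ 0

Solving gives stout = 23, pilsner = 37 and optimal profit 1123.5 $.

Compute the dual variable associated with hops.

2

Check each constraint at x*: hops 240/240 (tight); water 203/225 (slack 22); malt 143/143 (tight).
By complementary slackness, y = 0 for the non-binding constraint.
From A_Bᵀ y = c: 4·y_hops + 3·y_malt = 21.5; 4·y_hops + 2·y_malt = 17.
→ y_hops = 2 and y_malt = 4.5.
Shadow price of hops = 2.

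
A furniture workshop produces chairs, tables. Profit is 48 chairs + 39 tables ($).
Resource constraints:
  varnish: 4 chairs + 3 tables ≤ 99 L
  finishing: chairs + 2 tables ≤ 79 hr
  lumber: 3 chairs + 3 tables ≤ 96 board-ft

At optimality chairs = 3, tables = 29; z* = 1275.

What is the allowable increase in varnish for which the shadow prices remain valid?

29

Binding constraints: varnish, lumber. The basis is B = [[4,3],[3,3]] with det 3.
Per unit increase in varnish, x* moves by d = (1, -1).
The basis stays optimal until tables reaches 0; allowable increase = 29 L.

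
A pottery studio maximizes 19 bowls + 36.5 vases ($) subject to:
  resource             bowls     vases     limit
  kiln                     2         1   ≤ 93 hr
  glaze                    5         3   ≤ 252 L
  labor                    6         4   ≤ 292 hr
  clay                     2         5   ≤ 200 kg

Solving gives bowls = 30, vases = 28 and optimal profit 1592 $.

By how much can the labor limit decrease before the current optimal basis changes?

132

Binding constraints: labor, clay. The basis is B = [[6,4],[2,5]] with det 22.
Per unit decrease in labor, x* moves by d = (-0.2273, 0.0909).
The basis stays optimal until bowls reaches 0; allowable decrease = 132 hr.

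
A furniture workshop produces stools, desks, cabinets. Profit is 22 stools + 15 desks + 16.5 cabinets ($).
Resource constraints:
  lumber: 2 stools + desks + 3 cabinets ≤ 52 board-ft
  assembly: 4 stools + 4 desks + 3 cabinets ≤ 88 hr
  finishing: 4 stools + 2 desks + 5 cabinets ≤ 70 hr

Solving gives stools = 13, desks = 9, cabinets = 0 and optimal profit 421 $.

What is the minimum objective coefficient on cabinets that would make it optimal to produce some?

23.5

Check each constraint at x*: lumber 35/52 (slack 17); assembly 88/88 (tight); finishing 70/70 (tight).
Slack constraints have shadow price 0 (complementary slackness).
The binding rows give the dual system: 4·y_assembly + 4·y_finishing = 22 and 4·y_assembly + 2·y_finishing = 15.
This yields shadow prices y_assembly = 2, y_finishing = 3.5.
cabinets enters the basis when its profit ≥ yᵀa₃ = 2·3 + 3.5·5 = 23.5.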